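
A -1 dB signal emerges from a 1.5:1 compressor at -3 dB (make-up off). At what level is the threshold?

Gain reduction = -1 − (-3) = 2 dB; output overshoot = GR / (R − 1) = 2 / 0.5 = 4 dB.
Threshold = output − output overshoot = -3 − 4 = -7 dB.

-7 dB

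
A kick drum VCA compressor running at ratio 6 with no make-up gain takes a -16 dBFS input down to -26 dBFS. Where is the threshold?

-28 dBFS

Input is 12 dB above T (since output overshoot × R = input overshoot: (-26 − T)·6 = -16 − T gives T = -28 dBFS).
Check: -28 + (-16 − (-28))/6 = -28 + 2 = -26 dBFS. ✓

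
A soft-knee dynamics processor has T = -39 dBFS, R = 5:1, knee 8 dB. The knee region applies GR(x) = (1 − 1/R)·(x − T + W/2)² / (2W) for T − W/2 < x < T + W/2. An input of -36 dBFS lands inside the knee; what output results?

-38.45 dBFS

x − T + W/2 = -36 − (-39) + 4 = 7.
GR = (1 − 1/5) × 7² / 16 = 0.8 × 49 / 16 = 2.45 dB.
Output = -36 − 2.45 = -38.45 dBFS.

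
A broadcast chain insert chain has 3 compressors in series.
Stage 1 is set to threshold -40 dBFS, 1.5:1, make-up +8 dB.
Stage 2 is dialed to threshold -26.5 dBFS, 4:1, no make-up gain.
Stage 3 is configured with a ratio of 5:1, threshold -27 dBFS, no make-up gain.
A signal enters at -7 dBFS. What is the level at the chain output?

-26.075 dBFS

Stage 1: -7 dBFS is 33 dB over -40 dBFS; at 1.5:1 that becomes 22 dB over, giving -18 dBFS; +8 dB make-up → -10 dBFS.
Stage 2: overshoot 16.5 dB → 16.5/4 = 4.125 dB → -22.375 dBFS.
Stage 3: 4.625 dB above -27 dBFS, reduced 5:1 to 0.925 dB above → -26.075 dBFS.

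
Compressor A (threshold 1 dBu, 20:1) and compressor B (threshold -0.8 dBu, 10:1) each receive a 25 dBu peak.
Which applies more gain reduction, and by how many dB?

B, by 0.42 dB

A: overshoot 24 dB → output overshoot 1.2 dB → GR 22.8 dB.
B: overshoot 25.8 dB → output overshoot 2.58 dB → GR 23.22 dB.
Difference: 0.42 dB in favour of B.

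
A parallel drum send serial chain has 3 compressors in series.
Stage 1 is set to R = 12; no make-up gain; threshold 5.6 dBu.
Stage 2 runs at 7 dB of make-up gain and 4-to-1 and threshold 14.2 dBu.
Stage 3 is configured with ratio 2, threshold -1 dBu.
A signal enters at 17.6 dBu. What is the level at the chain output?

6.3 dBu

Stage 1: 12 dB above 5.6 dBu, reduced 12:1 to 1 dB above → 6.6 dBu.
Stage 2: 6.6 dBu is at or below the 14.2 dBu threshold — no compression; make-up brings it to 13.6 dBu.
Stage 3: overshoot 14.6 dB → 14.6/2 = 7.3 dB → 6.3 dBu.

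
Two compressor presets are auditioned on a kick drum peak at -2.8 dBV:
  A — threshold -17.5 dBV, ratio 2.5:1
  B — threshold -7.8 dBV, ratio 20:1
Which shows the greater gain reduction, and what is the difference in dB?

A: 14.7 dB over, compressed to 5.88 dB over, so 8.82 dB of GR.
B: 5 dB over, compressed to 0.25 dB over, so 4.75 dB of GR.
A applies 4.07 dB more gain reduction.

A, by 4.07 dB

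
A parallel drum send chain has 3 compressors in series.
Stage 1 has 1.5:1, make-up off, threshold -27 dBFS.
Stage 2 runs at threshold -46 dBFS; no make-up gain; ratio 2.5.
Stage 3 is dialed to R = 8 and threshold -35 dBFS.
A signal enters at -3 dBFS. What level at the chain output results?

-34.625 dBFS

Stage 1: overshoot 24 dB → 24/1.5 = 16 dB → -11 dBFS.
Stage 2: -11 dBFS is 35 dB over -46 dBFS; at 2.5:1 that becomes 14 dB over, giving -32 dBFS.
Stage 3: 3 dB above -35 dBFS, reduced 8:1 to 0.375 dB above → -34.625 dBFS.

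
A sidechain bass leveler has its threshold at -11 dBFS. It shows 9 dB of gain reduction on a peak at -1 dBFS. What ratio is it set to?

10:1

Input overshoot = -1 − (-11) = 10 dB.
Output overshoot = 10 − 9 = 1 dB.
Ratio = input overshoot / output overshoot = 10 / 1 = 10.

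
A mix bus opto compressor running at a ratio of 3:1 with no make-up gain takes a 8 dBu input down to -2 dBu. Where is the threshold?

Gain reduction = 8 − (-2) = 10 dB; output overshoot = GR / (R − 1) = 10 / 2 = 5 dB.
Threshold = output − output overshoot = -2 − 5 = -7 dBu.

-7 dBu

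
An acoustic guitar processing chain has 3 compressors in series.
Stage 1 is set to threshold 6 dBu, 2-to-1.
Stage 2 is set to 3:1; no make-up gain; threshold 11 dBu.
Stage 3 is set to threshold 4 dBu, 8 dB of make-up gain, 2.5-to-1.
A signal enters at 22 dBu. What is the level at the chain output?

15.2 dBu

Stage 1: 16 dB above 6 dBu, reduced 2:1 to 8 dB above → 14 dBu.
Stage 2: 14 dBu is 3 dB over 11 dBu; at 3:1 that becomes 1 dB over, giving 12 dBu.
Stage 3: 12 dBu is 8 dB over 4 dBu; at 2.5:1 that becomes 3.2 dB over, giving 7.2 dBu; +8 dB make-up → 15.2 dBu.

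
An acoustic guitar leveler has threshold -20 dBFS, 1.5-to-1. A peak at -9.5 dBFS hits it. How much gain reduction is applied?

3.5 dB

-9.5 dBFS exceeds the threshold by 10.5 dB.
At 1.5:1, output sits 10.5/1.5 = 7 dB above threshold.
GR = overshoot in − overshoot out = 10.5 − 7 = 3.5 dB.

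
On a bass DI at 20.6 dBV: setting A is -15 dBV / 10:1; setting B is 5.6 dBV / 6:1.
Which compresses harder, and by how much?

A: 35.6 dB over, compressed to 3.56 dB over, so 32.04 dB of GR.
B: 15 dB over, compressed to 2.5 dB over, so 12.5 dB of GR.
Difference: 19.54 dB in favour of A.

A, by 19.54 dB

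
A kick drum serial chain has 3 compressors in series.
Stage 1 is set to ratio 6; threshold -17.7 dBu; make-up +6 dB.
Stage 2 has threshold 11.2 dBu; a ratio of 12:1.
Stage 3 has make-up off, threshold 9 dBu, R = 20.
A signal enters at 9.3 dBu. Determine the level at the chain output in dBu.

-7.2 dBu

Stage 1: 9.3 dBu is 27 dB over -17.7 dBu; at 6:1 that becomes 4.5 dB over, giving -13.2 dBu; +6 dB make-up → -7.2 dBu.
Stage 2: -7.2 dBu is at or below the 11.2 dBu threshold — no compression; output -7.2 dBu.
Stage 3: -7.2 dBu ≤ 9 dBu, so stage 3 doesn't engage; output -7.2 dBu.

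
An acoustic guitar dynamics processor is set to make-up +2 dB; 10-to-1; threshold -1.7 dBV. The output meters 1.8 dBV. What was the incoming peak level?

13.3 dBV

Stripping the +2 dB make-up gives -0.2 dBV at the gain stage.
The compressed level sits -0.2 − (-1.7) = 1.5 dB over threshold.
Undo the ratio: input overshoot = 1.5 × 10 = 15 dB, giving input = 13.3 dBV.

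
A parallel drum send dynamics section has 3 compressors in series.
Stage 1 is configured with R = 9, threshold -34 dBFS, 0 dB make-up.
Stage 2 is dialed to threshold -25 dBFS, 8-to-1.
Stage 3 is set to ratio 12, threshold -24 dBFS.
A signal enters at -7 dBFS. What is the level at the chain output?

Stage 1: overshoot 27 dB → 27/9 = 3 dB → -31 dBFS.
Stage 2: below threshold (-31 ≤ -25); passes unchanged; output -31 dBFS.
Stage 3: below threshold (-31 ≤ -24); passes unchanged; output -31 dBFS.

-31 dBFS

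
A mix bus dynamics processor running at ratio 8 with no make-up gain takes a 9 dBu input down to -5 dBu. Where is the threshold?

-7 dBu

Input is 16 dB above T (since output overshoot × R = input overshoot: (-5 − T)·8 = 9 − T gives T = -7 dBu).
Check: -7 + (9 − (-7))/8 = -7 + 2 = -5 dBu. ✓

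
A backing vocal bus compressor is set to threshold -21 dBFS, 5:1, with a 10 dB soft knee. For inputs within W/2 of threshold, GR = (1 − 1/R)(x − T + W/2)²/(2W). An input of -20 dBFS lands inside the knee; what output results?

-21.44 dBFS

x − T + W/2 = -20 − (-21) + 5 = 6.
GR = (1 − 1/5) × 6² / 20 = 0.8 × 36 / 20 = 1.44 dB.
Output = -20 − 1.44 = -21.44 dBFS.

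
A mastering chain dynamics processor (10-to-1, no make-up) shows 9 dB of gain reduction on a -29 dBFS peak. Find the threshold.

Let T be the threshold. Output overshoot = (input overshoot)/R, so -38 − T = (-29 − T)/10.
10·(-38 − T) = -29 − T → 9·T = -380 − (-29) = -351.
T = -351/9 = -39 dBFS.

-39 dBFS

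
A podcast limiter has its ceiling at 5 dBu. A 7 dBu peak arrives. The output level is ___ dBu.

A brickwall limiter is an ∞:1 compressor: any input above the ceiling is clamped to 5 dBu.

5 dBu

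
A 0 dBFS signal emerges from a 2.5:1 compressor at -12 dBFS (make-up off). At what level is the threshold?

-20 dBFS

Gain reduction = 0 − (-12) = 12 dB; output overshoot = GR / (R − 1) = 12 / 1.5 = 8 dB.
Threshold = output − output overshoot = -12 − 8 = -20 dBFS.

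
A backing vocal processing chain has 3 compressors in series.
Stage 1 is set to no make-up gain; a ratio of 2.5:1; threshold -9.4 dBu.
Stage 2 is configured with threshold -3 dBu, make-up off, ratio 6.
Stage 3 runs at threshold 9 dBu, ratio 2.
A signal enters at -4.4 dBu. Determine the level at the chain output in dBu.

Stage 1: overshoot 5 dB → 5/2.5 = 2 dB → -7.4 dBu.
Stage 2: -7.4 dBu ≤ -3 dBu, so stage 2 doesn't engage; output -7.4 dBu.
Stage 3: below threshold (-7.4 ≤ 9); passes unchanged; output -7.4 dBu.

-7.4 dBu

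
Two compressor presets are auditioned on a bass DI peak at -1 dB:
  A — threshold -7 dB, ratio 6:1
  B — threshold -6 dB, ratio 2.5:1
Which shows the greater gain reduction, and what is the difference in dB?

A, by 2 dB

A: 6 dB over, compressed to 1 dB over, so 5 dB of GR.
B: 5 dB over, compressed to 2 dB over, so 3 dB of GR.
A reduces 2 dB more.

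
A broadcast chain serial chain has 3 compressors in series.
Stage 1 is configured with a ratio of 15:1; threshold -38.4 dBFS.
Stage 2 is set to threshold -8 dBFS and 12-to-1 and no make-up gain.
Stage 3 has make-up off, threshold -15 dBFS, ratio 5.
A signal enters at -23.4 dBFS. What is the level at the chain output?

Stage 1: 15 dB above -38.4 dBFS, reduced 15:1 to 1 dB above → -37.4 dBFS.
Stage 2: below threshold (-37.4 ≤ -8); passes unchanged; output -37.4 dBFS.
Stage 3: -37.4 dBFS ≤ -15 dBFS, so stage 3 doesn't engage; output -37.4 dBFS.

-37.4 dBFS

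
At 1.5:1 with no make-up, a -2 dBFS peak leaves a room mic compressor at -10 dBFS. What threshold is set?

Let T be the threshold. Output overshoot = (input overshoot)/R, so -10 − T = (-2 − T)/1.5.
1.5·(-10 − T) = -2 − T → 0.5·T = -15 − (-2) = -13.
T = -13/0.5 = -26 dBFS.

-26 dBFS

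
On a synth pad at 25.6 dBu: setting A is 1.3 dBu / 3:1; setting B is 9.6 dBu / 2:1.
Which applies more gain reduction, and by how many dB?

A: overshoot 24.3 dB → output overshoot 8.1 dB → GR 16.2 dB.
B: overshoot 16 dB → output overshoot 8 dB → GR 8 dB.
A reduces 8.2 dB more.

A, by 8.2 dB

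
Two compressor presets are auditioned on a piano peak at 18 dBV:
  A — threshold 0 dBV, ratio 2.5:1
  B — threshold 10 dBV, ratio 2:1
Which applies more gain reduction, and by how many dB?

A, by 6.8 dB

A: GR = 18 − 18/2.5 = 10.8 dB.
B: GR = 8 − 8/2 = 4 dB.
A applies 6.8 dB more gain reduction.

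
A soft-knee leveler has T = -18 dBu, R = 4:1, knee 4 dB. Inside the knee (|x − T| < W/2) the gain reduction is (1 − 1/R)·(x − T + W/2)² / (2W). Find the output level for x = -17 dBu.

-17.84375 dBu

x − T + W/2 = -17 − (-18) + 2 = 3.
GR = (1 − 1/4) × 3² / 8 = 0.75 × 9 / 8 = 0.84375 dB.
Output = -17 − 0.84375 = -17.84375 dBu.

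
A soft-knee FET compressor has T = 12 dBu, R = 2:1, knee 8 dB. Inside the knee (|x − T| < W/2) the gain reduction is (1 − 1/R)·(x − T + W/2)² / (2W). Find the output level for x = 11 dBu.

10.71875 dBu

x − T + W/2 = 11 − 12 + 4 = 3.
GR = (1 − 1/2) × 3² / 16 = 0.5 × 9 / 16 = 0.28125 dB.
Output = 11 − 0.28125 = 10.71875 dBu.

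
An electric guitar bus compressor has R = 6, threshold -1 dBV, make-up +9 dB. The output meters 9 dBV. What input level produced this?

5 dBV

Before make-up, the level was 9 − 9 = 0 dBV.
That's 1 dB above the -1 dBV threshold.
Undo the ratio: input overshoot = 1 × 6 = 6 dB, giving input = 5 dBV.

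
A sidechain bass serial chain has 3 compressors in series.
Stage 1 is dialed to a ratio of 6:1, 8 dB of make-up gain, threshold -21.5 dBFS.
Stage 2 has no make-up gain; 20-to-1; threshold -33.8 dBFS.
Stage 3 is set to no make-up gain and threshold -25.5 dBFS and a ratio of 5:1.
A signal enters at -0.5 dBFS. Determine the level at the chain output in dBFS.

-32.61 dBFS

Stage 1: overshoot 21 dB → 21/6 = 3.5 dB → -18 dBFS; +8 dB make-up → -10 dBFS.
Stage 2: -10 dBFS is 23.8 dB over -33.8 dBFS; at 20:1 that becomes 1.19 dB over, giving -32.61 dBFS.
Stage 3: -32.61 dBFS ≤ -25.5 dBFS, so stage 3 doesn't engage; output -32.61 dBFS.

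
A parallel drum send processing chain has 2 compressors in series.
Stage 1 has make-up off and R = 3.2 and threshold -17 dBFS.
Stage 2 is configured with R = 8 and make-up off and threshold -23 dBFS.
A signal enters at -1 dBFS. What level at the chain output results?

Stage 1: 16 dB above -17 dBFS, reduced 3.2:1 to 5 dB above → -12 dBFS.
Stage 2: -12 dBFS is 11 dB over -23 dBFS; at 8:1 that becomes 1.375 dB over, giving -21.625 dBFS.

-21.625 dBFS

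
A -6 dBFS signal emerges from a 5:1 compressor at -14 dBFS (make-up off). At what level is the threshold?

Gain reduction = -6 − (-14) = 8 dB; output overshoot = GR / (R − 1) = 8 / 4 = 2 dB.
Threshold = output − output overshoot = -14 − 2 = -16 dBFS.

-16 dBFS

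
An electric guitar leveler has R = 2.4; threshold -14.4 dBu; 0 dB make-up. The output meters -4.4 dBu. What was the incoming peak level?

9.6 dBu

The compressed level sits -4.4 − (-14.4) = 10 dB over threshold.
Undo the ratio: input overshoot = 10 × 2.4 = 24 dB, giving input = 9.6 dBu.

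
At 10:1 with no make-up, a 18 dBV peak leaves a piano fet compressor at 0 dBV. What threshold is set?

Let T be the threshold. Output overshoot = (input overshoot)/R, so 0 − T = (18 − T)/10.
10·(0 − T) = 18 − T → 9·T = 0 − 18 = -18.
T = -18/9 = -2 dBV.

-2 dBV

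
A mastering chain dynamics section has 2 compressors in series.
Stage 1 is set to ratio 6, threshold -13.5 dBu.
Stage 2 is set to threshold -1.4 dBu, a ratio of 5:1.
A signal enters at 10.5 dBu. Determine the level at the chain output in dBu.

Stage 1: 24 dB above -13.5 dBu, reduced 6:1 to 4 dB above → -9.5 dBu.
Stage 2: below threshold (-9.5 ≤ -1.4); passes unchanged; output -9.5 dBu.

-9.5 dBu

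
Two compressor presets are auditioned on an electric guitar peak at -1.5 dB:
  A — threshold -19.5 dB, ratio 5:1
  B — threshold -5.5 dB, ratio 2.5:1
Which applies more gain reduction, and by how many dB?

A: GR = 18 − 18/5 = 14.4 dB.
B: GR = 4 − 4/2.5 = 2.4 dB.
A applies 12 dB more gain reduction.

A, by 12 dB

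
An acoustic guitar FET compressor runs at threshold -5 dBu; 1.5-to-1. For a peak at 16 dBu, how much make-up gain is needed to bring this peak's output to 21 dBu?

Overshoot 21 dB → 21/1.5 = 14 dB after compression, so the compressed level is -5 + 14 = 9 dBu.
Make-up = target − compressed = 21 − 9 = 12 dB.

12 dB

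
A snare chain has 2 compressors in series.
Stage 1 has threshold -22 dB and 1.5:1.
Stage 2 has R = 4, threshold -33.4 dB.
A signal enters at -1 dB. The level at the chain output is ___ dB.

Stage 1: overshoot 21 dB → 21/1.5 = 14 dB → -8 dB.
Stage 2: overshoot 25.4 dB → 25.4/4 = 6.35 dB → -27.05 dB.

-27.05 dB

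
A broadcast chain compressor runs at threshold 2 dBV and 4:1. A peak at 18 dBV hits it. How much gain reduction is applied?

12 dB

The signal is 16 dB above threshold.
At 4:1, output sits 16/4 = 4 dB above threshold.
So the signal is attenuated by 16 − 4 = 12 dB.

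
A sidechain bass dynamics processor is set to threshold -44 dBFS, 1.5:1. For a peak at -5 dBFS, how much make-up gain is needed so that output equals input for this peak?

Without make-up, output = threshold + overshoot/1.5 = -44 + 26 = -18 dBFS.
Gap to target: 13 dB.

13 dB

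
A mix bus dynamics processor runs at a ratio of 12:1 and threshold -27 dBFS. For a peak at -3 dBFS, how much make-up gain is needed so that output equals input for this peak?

22 dB

The peak compresses to -27 + 24/12 = -25 dBFS.
To reach -3 dBFS requires -3 − (-25) = 22 dB of make-up.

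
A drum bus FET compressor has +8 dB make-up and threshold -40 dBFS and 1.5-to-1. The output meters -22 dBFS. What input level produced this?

-25 dBFS

Before make-up, the level was -22 − 8 = -30 dBFS.
Post-compression overshoot = -30 − (-40) = 10 dB.
Undo the ratio: input overshoot = 10 × 1.5 = 15 dB, giving input = -25 dBFS.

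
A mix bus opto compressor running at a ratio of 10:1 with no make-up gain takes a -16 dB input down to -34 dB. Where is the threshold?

Input is 20 dB above T (since output overshoot × R = input overshoot: (-34 − T)·10 = -16 − T gives T = -36 dB).
Check: -36 + (-16 − (-36))/10 = -36 + 2 = -34 dB. ✓

-36 dB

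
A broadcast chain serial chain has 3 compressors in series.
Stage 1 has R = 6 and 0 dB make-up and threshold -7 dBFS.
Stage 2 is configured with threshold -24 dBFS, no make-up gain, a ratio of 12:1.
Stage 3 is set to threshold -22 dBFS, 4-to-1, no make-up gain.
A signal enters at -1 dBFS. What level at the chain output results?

-22.5 dBFS

Stage 1: -1 dBFS is 6 dB over -7 dBFS; at 6:1 that becomes 1 dB over, giving -6 dBFS.
Stage 2: overshoot 18 dB → 18/12 = 1.5 dB → -22.5 dBFS.
Stage 3: -22.5 dBFS is at or below the -22 dBFS threshold — no compression; output -22.5 dBFS.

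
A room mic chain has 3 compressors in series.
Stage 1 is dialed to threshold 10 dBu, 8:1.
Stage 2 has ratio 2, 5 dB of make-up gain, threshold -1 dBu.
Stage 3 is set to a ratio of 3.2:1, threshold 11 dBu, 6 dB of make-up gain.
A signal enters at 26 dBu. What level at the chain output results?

16.5 dBu

Stage 1: 26 dBu is 16 dB over 10 dBu; at 8:1 that becomes 2 dB over, giving 12 dBu.
Stage 2: overshoot 13 dB → 13/2 = 6.5 dB → 5.5 dBu; +5 dB make-up → 10.5 dBu.
Stage 3: below threshold (10.5 ≤ 11); passes unchanged; make-up brings it to 16.5 dBu.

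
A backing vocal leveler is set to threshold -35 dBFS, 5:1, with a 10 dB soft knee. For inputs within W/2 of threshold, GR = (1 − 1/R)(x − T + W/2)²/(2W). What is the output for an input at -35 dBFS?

x − T + W/2 = -35 − (-35) + 5 = 5.
GR = (1 − 1/5) × 5² / 20 = 0.8 × 25 / 20 = 1 dB.
Output = -35 − 1 = -36 dBFS.

-36 dBFS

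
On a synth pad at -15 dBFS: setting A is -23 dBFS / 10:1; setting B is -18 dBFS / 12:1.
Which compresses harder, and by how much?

A, by 4.45 dB

A: 8 dB over, compressed to 0.8 dB over, so 7.2 dB of GR.
B: 3 dB over, compressed to 0.25 dB over, so 2.75 dB of GR.
A applies 4.45 dB more gain reduction.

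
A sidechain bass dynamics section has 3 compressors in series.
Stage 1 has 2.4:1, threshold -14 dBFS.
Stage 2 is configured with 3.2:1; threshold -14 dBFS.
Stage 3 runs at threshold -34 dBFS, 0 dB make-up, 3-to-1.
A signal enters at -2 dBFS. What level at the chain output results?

Stage 1: overshoot 12 dB → 12/2.4 = 5 dB → -9 dBFS.
Stage 2: overshoot 5 dB → 5/3.2 = 1.5625 dB → -12.4375 dBFS.
Stage 3: 21.5625 dB above -34 dBFS, reduced 3:1 to 7.1875 dB above → -26.8125 dBFS.

-26.8125 dBFS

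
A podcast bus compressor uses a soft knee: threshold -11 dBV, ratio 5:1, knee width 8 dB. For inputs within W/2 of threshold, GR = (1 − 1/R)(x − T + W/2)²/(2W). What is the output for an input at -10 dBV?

x − T + W/2 = -10 − (-11) + 4 = 5.
GR = (1 − 1/5) × 5² / 16 = 0.8 × 25 / 16 = 1.25 dB.
Output = -10 − 1.25 = -11.25 dBV.

-11.25 dBV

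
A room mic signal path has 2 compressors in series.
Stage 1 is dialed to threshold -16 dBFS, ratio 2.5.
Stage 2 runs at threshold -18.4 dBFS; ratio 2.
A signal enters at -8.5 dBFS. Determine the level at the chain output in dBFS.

-15.7 dBFS

Stage 1: 7.5 dB above -16 dBFS, reduced 2.5:1 to 3 dB above → -13 dBFS.
Stage 2: 5.4 dB above -18.4 dBFS, reduced 2:1 to 2.7 dB above → -15.7 dBFS.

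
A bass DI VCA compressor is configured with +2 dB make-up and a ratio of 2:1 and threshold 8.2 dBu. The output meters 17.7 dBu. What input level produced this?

Remove make-up: 17.7 − 2 = 15.7 dBu.
Post-compression overshoot = 15.7 − 8.2 = 7.5 dB.
Before 2:1 compression the overshoot was 7.5 × 2 = 15 dB, so input = 8.2 + 15 = 23.2 dBu.

23.2 dBu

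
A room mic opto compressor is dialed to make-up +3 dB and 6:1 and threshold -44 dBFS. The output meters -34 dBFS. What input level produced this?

-2 dBFS

Before make-up, the level was -34 − 3 = -37 dBFS.
Post-compression overshoot = -37 − (-44) = 7 dB.
Undo the ratio: input overshoot = 7 × 6 = 42 dB, giving input = -2 dBFS.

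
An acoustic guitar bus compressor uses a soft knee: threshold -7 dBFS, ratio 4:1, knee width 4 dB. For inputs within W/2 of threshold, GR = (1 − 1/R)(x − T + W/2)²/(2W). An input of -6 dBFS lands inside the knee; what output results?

x − T + W/2 = -6 − (-7) + 2 = 3.
GR = (1 − 1/4) × 3² / 8 = 0.75 × 9 / 8 = 0.84375 dB.
Output = -6 − 0.84375 = -6.84375 dBFS.

-6.84375 dBFS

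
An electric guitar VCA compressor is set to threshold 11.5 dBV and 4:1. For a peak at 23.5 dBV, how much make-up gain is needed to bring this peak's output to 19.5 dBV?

Without make-up, output = threshold + overshoot/4 = 11.5 + 3 = 14.5 dBV.
Gap to target: 5 dB.

5 dB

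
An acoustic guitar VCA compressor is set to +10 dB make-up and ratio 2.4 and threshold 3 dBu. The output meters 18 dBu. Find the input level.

Remove make-up: 18 − 10 = 8 dBu.
Post-compression overshoot = 8 − 3 = 5 dB.
Input overshoot = R × output overshoot = 12 dB → input = 3 + 12 = 15 dBu.

15 dBu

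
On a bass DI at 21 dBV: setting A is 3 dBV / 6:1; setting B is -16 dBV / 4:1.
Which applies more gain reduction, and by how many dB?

A: GR = 18 − 18/6 = 15 dB.
B: GR = 37 − 37/4 = 27.75 dB.
B reduces 12.75 dB more.

B, by 12.75 dB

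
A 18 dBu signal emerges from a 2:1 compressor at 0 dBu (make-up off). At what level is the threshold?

Input is 36 dB above T (since output overshoot × R = input overshoot: (0 − T)·2 = 18 − T gives T = -18 dBu).
Check: -18 + (18 − (-18))/2 = -18 + 18 = 0 dBu. ✓

-18 dBu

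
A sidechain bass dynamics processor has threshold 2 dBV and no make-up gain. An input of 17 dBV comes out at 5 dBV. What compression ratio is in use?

5:1

Input overshoot = 17 − 2 = 15 dB; output overshoot = 5 − 2 = 3 dB.
Ratio = 15 / 3 = 5.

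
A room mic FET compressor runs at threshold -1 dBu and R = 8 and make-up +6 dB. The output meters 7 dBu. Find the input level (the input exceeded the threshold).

Before make-up, the level was 7 − 6 = 1 dBu.
The compressed level sits 1 − (-1) = 2 dB over threshold.
Before 8:1 compression the overshoot was 2 × 8 = 16 dB, so input = -1 + 16 = 15 dBu.

15 dBu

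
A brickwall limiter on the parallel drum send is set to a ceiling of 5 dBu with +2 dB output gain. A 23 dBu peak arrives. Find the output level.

The limiter clamps the peak to its 5 dBu ceiling.
Output gain then adds 2 dB: 5 + 2 = 7 dBu.

7 dBu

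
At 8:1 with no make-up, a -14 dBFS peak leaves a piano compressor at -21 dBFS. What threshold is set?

-22 dBFS

Input is 8 dB above T (since output overshoot × R = input overshoot: (-21 − T)·8 = -14 − T gives T = -22 dBFS).
Check: -22 + (-14 − (-22))/8 = -22 + 1 = -21 dBFS. ✓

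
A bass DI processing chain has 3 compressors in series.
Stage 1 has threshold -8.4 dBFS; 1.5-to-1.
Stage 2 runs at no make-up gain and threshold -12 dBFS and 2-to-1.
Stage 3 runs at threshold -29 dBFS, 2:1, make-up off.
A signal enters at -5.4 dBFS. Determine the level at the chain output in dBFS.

Stage 1: overshoot 3 dB → 3/1.5 = 2 dB → -6.4 dBFS.
Stage 2: overshoot 5.6 dB → 5.6/2 = 2.8 dB → -9.2 dBFS.
Stage 3: 19.8 dB above -29 dBFS, reduced 2:1 to 9.9 dB above → -19.1 dBFS.

-19.1 dBFS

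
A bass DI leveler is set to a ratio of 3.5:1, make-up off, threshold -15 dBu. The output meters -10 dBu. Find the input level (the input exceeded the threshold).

2.5 dBu

That's 5 dB above the -15 dBu threshold.
Before 3.5:1 compression the overshoot was 5 × 3.5 = 17.5 dB, so input = -15 + 17.5 = 2.5 dBu.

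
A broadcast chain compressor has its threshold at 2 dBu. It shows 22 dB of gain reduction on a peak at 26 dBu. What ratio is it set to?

12:1

Input overshoot = 26 − 2 = 24 dB.
Output overshoot = 24 − 22 = 2 dB.
Ratio = input overshoot / output overshoot = 24 / 2 = 12.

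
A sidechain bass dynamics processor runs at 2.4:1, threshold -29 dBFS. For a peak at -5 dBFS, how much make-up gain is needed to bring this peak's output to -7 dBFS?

Without make-up, output = threshold + overshoot/2.4 = -29 + 10 = -19 dBFS.
Gap to target: 12 dB.

12 dB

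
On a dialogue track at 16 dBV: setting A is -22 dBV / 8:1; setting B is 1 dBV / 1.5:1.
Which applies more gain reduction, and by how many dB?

A: overshoot 38 dB → output overshoot 4.75 dB → GR 33.25 dB.
B: overshoot 15 dB → output overshoot 10 dB → GR 5 dB.
Difference: 28.25 dB in favour of A.

A, by 28.25 dB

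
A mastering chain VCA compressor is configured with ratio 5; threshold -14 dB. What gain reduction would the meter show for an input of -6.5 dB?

-6.5 dB exceeds the threshold by 7.5 dB.
A 5:1 ratio leaves 1.5 dB of that excess.
GR = overshoot in − overshoot out = 7.5 − 1.5 = 6 dB.

6 dB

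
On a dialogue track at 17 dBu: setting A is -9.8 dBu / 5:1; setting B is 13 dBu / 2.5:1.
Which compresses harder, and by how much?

A: 26.8 dB over, compressed to 5.36 dB over, so 21.44 dB of GR.
B: 4 dB over, compressed to 1.6 dB over, so 2.4 dB of GR.
A applies 19.04 dB more gain reduction.

A, by 19.04 dB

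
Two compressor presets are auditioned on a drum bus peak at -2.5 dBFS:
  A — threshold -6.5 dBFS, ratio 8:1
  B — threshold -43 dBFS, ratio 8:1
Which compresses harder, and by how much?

A: GR = 4 − 4/8 = 3.5 dB.
B: GR = 40.5 − 40.5/8 = 35.4375 dB.
Difference: 31.9375 dB in favour of B.

B, by 31.9375 dB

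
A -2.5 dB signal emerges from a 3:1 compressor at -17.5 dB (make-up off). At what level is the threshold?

-25 dB

Input is 22.5 dB above T (since output overshoot × R = input overshoot: (-17.5 − T)·3 = -2.5 − T gives T = -25 dB).
Check: -25 + (-2.5 − (-25))/3 = -25 + 7.5 = -17.5 dB. ✓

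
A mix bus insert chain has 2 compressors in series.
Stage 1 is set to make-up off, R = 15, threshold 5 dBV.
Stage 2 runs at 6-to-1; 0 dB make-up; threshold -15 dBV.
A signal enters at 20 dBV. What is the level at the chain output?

Stage 1: overshoot 15 dB → 15/15 = 1 dB → 6 dBV.
Stage 2: 6 dBV is 21 dB over -15 dBV; at 6:1 that becomes 3.5 dB over, giving -11.5 dBV.

-11.5 dBV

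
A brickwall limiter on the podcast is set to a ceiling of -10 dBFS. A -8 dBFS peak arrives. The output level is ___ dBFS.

-10 dBFS

A brickwall limiter is an ∞:1 compressor: any input above the ceiling is clamped to -10 dBFS.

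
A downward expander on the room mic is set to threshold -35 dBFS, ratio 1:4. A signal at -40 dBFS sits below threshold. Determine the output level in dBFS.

The input is 5 dB below the -35 dBFS threshold.
A 1:4 expander multiplies undershoot by 4: 5 × 4 = 20 dB below threshold.
Output = -35 − 20 = -55 dBFS.

-55 dBFS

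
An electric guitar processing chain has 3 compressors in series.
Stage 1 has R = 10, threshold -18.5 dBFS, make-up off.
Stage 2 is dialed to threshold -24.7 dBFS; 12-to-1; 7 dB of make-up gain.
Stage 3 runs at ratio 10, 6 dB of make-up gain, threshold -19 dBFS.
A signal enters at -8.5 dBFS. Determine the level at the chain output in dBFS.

-12.81 dBFS

Stage 1: overshoot 10 dB → 10/10 = 1 dB → -17.5 dBFS.
Stage 2: overshoot 7.2 dB → 7.2/12 = 0.6 dB → -24.1 dBFS; +7 dB make-up → -17.1 dBFS.
Stage 3: overshoot 1.9 dB → 1.9/10 = 0.19 dB → -18.81 dBFS; +6 dB make-up → -12.81 dBFS.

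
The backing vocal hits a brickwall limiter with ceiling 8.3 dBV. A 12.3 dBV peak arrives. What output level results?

8.3 dBV

The limiter clamps the peak to its 8.3 dBV ceiling.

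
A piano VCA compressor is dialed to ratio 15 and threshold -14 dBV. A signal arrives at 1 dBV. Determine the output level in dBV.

The input is 15 dB above the -14 dBV threshold.
15:1 compression reduces that to 15/15 = 1 dB over.
So the level is -14 + 1 = -13 dBV.

-13 dBV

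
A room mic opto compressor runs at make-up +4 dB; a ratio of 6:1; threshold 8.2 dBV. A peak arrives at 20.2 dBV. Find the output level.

14.2 dBV

The input is 12 dB above the 8.2 dBV threshold.
6:1 compression reduces that to 12/6 = 2 dB over.
That puts the output at 10.2 dBV; make-up adds 4 dB, giving 14.2 dBV.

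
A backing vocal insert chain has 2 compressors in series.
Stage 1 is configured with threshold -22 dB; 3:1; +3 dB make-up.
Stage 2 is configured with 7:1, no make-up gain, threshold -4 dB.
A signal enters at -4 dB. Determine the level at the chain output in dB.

Stage 1: overshoot 18 dB → 18/3 = 6 dB → -16 dB; +3 dB make-up → -13 dB.
Stage 2: -13 dB is at or below the -4 dB threshold — no compression; output -13 dB.

-13 dB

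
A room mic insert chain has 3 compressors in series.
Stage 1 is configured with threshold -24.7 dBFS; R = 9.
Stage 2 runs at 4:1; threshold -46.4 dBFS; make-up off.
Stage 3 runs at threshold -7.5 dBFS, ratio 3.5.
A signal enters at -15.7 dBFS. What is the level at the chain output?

-40.725 dBFS

Stage 1: overshoot 9 dB → 9/9 = 1 dB → -23.7 dBFS.
Stage 2: -23.7 dBFS is 22.7 dB over -46.4 dBFS; at 4:1 that becomes 5.675 dB over, giving -40.725 dBFS.
Stage 3: -40.725 dBFS ≤ -7.5 dBFS, so stage 3 doesn't engage; output -40.725 dBFS.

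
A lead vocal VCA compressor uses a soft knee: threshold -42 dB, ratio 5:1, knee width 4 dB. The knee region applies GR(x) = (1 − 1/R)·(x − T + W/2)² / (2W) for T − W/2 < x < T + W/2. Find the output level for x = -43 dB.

-43.1 dB

x − T + W/2 = -43 − (-42) + 2 = 1.
GR = (1 − 1/5) × 1² / 8 = 0.8 × 1 / 8 = 0.1 dB.
Output = -43 − 0.1 = -43.1 dB.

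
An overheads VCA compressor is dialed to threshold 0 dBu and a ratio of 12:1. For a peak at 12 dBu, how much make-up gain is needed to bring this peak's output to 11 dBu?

The peak compresses to 0 + 12/12 = 1 dBu.
To reach 11 dBu requires 11 − 1 = 10 dB of make-up.

10 dB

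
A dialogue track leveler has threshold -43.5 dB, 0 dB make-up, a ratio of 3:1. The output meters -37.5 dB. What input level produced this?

The compressed level sits -37.5 − (-43.5) = 6 dB over threshold.
Input overshoot = R × output overshoot = 18 dB → input = -43.5 + 18 = -25.5 dB.

-25.5 dB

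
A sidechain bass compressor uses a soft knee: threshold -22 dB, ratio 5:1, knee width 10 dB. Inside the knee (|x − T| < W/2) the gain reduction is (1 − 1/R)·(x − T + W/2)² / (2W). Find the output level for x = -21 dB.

-22.44 dB

x − T + W/2 = -21 − (-22) + 5 = 6.
GR = (1 − 1/5) × 6² / 20 = 0.8 × 36 / 20 = 1.44 dB.
Output = -21 − 1.44 = -22.44 dB.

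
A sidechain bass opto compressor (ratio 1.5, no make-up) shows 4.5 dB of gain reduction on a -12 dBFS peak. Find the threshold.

Input is 13.5 dB above T (since output overshoot × R = input overshoot: (-16.5 − T)·1.5 = -12 − T gives T = -25.5 dBFS).
Check: -25.5 + (-12 − (-25.5))/1.5 = -25.5 + 9 = -16.5 dBFS. ✓

-25.5 dBFS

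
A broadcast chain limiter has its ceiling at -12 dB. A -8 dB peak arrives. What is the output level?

-12 dB

The limiter clamps the peak to its -12 dB ceiling.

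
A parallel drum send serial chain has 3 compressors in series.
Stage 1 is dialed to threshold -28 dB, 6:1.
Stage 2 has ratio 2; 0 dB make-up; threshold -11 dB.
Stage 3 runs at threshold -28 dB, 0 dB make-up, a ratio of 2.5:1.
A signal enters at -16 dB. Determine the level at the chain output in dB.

Stage 1: 12 dB above -28 dB, reduced 6:1 to 2 dB above → -26 dB.
Stage 2: -26 dB ≤ -11 dB, so stage 2 doesn't engage; output -26 dB.
Stage 3: overshoot 2 dB → 2/2.5 = 0.8 dB → -27.2 dB.

-27.2 dB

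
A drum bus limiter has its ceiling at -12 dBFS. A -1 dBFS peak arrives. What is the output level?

The limiter clamps the peak to its -12 dBFS ceiling.

-12 dBFS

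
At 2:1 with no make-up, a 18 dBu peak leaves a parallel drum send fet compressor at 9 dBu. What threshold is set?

Input is 18 dB above T (since output overshoot × R = input overshoot: (9 − T)·2 = 18 − T gives T = 0 dBu).
Check: 0 + (18 − 0)/2 = 0 + 9 = 9 dBu. ✓

0 dBu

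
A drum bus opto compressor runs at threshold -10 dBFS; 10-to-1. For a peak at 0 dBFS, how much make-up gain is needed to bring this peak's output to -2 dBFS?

7 dB

The peak compresses to -10 + 10/10 = -9 dBFS.
To reach -2 dBFS requires -2 − (-9) = 7 dB of make-up.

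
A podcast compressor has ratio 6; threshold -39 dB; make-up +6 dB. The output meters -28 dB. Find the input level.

-9 dB

Stripping the +6 dB make-up gives -34 dB at the gain stage.
That's 5 dB above the -39 dB threshold.
Input overshoot = R × output overshoot = 30 dB → input = -39 + 30 = -9 dB.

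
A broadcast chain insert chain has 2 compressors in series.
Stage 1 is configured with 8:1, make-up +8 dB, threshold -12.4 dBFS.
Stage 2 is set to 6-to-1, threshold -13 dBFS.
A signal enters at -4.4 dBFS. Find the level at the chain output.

-11.4 dBFS

Stage 1: 8 dB above -12.4 dBFS, reduced 8:1 to 1 dB above → -11.4 dBFS; +8 dB make-up → -3.4 dBFS.
Stage 2: overshoot 9.6 dB → 9.6/6 = 1.6 dB → -11.4 dBFS.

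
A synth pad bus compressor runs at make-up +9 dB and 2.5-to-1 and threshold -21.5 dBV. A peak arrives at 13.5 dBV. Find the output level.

Overshoot: 13.5 − (-21.5) = 35 dB.
2.5:1 compression reduces that to 35/2.5 = 14 dB over.
Output = -21.5 + 14 = -7.5 dBV; make-up adds 9 dB, giving 1.5 dBV.

1.5 dBV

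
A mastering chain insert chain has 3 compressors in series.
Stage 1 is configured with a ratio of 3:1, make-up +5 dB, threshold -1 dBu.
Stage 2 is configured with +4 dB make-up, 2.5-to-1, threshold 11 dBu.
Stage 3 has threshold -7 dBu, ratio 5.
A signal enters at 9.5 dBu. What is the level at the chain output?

-3.3 dBu

Stage 1: 10.5 dB above -1 dBu, reduced 3:1 to 3.5 dB above → 2.5 dBu; +5 dB make-up → 7.5 dBu.
Stage 2: 7.5 dBu ≤ 11 dBu, so stage 2 doesn't engage; make-up brings it to 11.5 dBu.
Stage 3: overshoot 18.5 dB → 18.5/5 = 3.7 dB → -3.3 dBu.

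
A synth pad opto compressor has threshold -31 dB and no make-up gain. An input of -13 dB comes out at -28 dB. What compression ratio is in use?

6:1

Input overshoot = -13 − (-31) = 18 dB; output overshoot = -28 − (-31) = 3 dB.
Ratio = 18 / 3 = 6.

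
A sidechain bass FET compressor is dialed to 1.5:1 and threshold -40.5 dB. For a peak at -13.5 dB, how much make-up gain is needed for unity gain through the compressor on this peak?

The peak compresses to -40.5 + 27/1.5 = -22.5 dB.
To reach -13.5 dB requires -13.5 − (-22.5) = 9 dB of make-up.

9 dB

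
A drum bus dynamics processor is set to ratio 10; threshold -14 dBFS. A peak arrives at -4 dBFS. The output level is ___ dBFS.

The input is 10 dB above the -14 dBFS threshold.
The 10 dB excess becomes 1 dB after 10:1 reduction.
Output = -14 + 1 = -13 dBFS.

-13 dBFS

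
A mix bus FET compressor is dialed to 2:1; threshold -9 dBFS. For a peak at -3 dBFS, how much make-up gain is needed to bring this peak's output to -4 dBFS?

2 dB

The peak compresses to -9 + 6/2 = -6 dBFS.
To reach -4 dBFS requires -4 − (-6) = 2 dB of make-up.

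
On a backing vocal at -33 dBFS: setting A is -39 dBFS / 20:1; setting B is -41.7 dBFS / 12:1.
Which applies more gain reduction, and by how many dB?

B, by 2.275 dB

A: overshoot 6 dB → output overshoot 0.3 dB → GR 5.7 dB.
B: overshoot 8.7 dB → output overshoot 0.725 dB → GR 7.975 dB.
B reduces 2.275 dB more.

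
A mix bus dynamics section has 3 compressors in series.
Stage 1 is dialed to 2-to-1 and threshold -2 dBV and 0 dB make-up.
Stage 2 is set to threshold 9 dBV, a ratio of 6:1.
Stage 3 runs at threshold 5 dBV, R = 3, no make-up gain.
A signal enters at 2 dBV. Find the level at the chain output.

0 dBV

Stage 1: 4 dB above -2 dBV, reduced 2:1 to 2 dB above → 0 dBV.
Stage 2: below threshold (0 ≤ 9); passes unchanged; output 0 dBV.
Stage 3: below threshold (0 ≤ 5); passes unchanged; output 0 dBV.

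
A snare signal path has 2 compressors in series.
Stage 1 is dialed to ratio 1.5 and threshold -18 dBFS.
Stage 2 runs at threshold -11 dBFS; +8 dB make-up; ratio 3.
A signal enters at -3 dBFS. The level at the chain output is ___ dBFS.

-2 dBFS

Stage 1: -3 dBFS is 15 dB over -18 dBFS; at 1.5:1 that becomes 10 dB over, giving -8 dBFS.
Stage 2: 3 dB above -11 dBFS, reduced 3:1 to 1 dB above → -10 dBFS; +8 dB make-up → -2 dBFS.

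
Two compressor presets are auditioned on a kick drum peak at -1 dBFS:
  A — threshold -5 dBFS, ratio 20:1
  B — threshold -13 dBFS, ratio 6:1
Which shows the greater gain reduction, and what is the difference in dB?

A: overshoot 4 dB → output overshoot 0.2 dB → GR 3.8 dB.
B: overshoot 12 dB → output overshoot 2 dB → GR 10 dB.
Difference: 6.2 dB in favour of B.

B, by 6.2 dB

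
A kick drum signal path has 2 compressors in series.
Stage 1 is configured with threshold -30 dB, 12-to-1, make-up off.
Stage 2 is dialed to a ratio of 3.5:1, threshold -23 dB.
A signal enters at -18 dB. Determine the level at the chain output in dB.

Stage 1: overshoot 12 dB → 12/12 = 1 dB → -29 dB.
Stage 2: -29 dB is at or below the -23 dB threshold — no compression; output -29 dB.

-29 dB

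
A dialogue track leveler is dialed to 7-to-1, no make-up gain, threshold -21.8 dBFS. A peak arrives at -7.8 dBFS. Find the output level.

Overshoot: -7.8 − (-21.8) = 14 dB.
At 7:1 the overshoot is divided by 7, leaving 2 dB above threshold.
That puts the output at -19.8 dBFS.

-19.8 dBFS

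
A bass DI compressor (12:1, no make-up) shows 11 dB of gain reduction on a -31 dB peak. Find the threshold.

-43 dB

Gain reduction = -31 − (-42) = 11 dB; output overshoot = GR / (R − 1) = 11 / 11 = 1 dB.
Threshold = output − output overshoot = -42 − 1 = -43 dB.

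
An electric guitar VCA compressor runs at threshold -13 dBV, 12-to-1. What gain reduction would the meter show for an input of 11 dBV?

22 dB

The signal is 24 dB above threshold.
At 12:1, output sits 24/12 = 2 dB above threshold.
Gain reduction = 24 − 2 = 22 dB.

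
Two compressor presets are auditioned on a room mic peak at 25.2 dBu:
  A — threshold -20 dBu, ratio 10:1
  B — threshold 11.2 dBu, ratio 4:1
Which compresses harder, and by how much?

A, by 30.18 dB

A: 45.2 dB over, compressed to 4.52 dB over, so 40.68 dB of GR.
B: 14 dB over, compressed to 3.5 dB over, so 10.5 dB of GR.
Difference: 30.18 dB in favour of A.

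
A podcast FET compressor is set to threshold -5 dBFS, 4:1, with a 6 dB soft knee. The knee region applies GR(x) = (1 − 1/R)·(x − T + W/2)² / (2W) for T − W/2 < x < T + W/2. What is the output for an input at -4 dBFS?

x − T + W/2 = -4 − (-5) + 3 = 4.
GR = (1 − 1/4) × 4² / 12 = 0.75 × 16 / 12 = 1 dB.
Output = -4 − 1 = -5 dBFS.

-5 dBFS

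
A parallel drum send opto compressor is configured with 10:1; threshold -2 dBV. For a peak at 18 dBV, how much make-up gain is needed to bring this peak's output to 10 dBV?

10 dB

The peak compresses to -2 + 20/10 = 0 dBV.
To reach 10 dBV requires 10 − 0 = 10 dB of make-up.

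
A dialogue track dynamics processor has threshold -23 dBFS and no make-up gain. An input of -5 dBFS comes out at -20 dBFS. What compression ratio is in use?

Input overshoot = -5 − (-23) = 18 dB; output overshoot = -20 − (-23) = 3 dB.
Ratio = 18 / 3 = 6.

6:1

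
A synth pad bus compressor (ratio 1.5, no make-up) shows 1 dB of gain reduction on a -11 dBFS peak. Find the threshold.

Let T be the threshold. Output overshoot = (input overshoot)/R, so -12 − T = (-11 − T)/1.5.
1.5·(-12 − T) = -11 − T → 0.5·T = -18 − (-11) = -7.
T = -7/0.5 = -14 dBFS.

-14 dBFS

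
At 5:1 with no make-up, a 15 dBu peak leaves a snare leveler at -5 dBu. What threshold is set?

Input is 25 dB above T (since output overshoot × R = input overshoot: (-5 − T)·5 = 15 − T gives T = -10 dBu).
Check: -10 + (15 − (-10))/5 = -10 + 5 = -5 dBu. ✓

-10 dBu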